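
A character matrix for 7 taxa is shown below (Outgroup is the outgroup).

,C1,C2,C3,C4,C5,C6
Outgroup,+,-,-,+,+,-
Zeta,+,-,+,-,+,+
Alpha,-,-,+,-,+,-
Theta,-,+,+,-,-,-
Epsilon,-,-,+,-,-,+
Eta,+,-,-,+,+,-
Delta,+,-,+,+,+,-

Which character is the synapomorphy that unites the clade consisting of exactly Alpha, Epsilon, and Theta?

Character polarity is set by the outgroup: the derived state is whichever differs from the outgroup's state, so for C1, C4, C5 the derived state is '-', and for the remaining characters it is '+'.
C1: derived state '-' in Alpha, Epsilon, and Theta only — synapomorphy for {Alpha, Epsilon, Theta}.
C2 (derived state '+') is unique to Theta (autapomorphy; uninformative for grouping).
C3 (derived state '+') is shared by Alpha, Delta, Epsilon, Theta, and Zeta — a synapomorphy uniting that clade.
C4: derived state '-' in Alpha, Epsilon, Theta, and Zeta only — synapomorphy for {Alpha, Epsilon, Theta, Zeta}.
Only Epsilon and Theta show the derived state '-' for C5, supporting them as a clade.
C6 (state '+') occurs in Epsilon and Zeta but conflicts with the nesting implied by the other characters — most parsimoniously interpreted as homoplasy.
Most parsimonious ingroup topology: (((Zeta,(Alpha,(Theta,Epsilon))),Delta),Eta).
The clade {Alpha, Epsilon, Theta} is supported by C1: its derived state '-' occurs in exactly those taxa and in no other taxon (including the outgroup).

C1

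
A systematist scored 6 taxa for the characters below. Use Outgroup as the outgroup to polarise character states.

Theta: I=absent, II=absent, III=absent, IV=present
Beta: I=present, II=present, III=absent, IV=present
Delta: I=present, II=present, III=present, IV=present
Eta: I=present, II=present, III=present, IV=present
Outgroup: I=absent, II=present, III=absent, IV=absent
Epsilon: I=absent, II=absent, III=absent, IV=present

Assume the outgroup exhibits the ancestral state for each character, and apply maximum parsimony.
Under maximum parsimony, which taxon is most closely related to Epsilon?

Theta

Character polarity is set by the outgroup: the derived state is whichever differs from the outgroup's state, so for II the derived state is 'absent', and for the remaining characters it is 'present'.
Only Beta, Delta, and Eta show the derived state 'present' for I, supporting them as a clade.
II (derived state 'absent') is shared by Epsilon and Theta — a synapomorphy uniting that clade.
III: derived state 'present' in Delta and Eta only — synapomorphy for {Delta, Eta}.
IV (derived state 'present') is shared by all ingroup taxa — unites the whole ingroup.
Most parsimonious ingroup topology: (((Delta,Eta),Beta),(Theta,Epsilon)).
Epsilon and Theta form a cherry on this tree, so they are sister taxa.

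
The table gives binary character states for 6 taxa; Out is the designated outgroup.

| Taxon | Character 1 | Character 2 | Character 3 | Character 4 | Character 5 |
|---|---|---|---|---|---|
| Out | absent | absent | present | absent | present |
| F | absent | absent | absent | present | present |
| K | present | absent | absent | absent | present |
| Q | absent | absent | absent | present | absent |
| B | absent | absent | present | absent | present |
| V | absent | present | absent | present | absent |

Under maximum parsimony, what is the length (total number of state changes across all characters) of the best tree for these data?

5

Character polarity is set by the outgroup: the derived state is whichever differs from the outgroup's state, so for Character 3, Character 5 the derived state is 'absent', and for the remaining characters it is 'present'.
Character 1 (derived state 'present') is unique to K (autapomorphy; uninformative for grouping).
Character 2: derived state 'present' in V only — an autapomorphy, so it tells us nothing about relationships among taxa.
Only F, K, Q, and V show the derived state 'absent' for Character 3, supporting them as a clade.
Only F, Q, and V show the derived state 'present' for Character 4, supporting them as a clade.
Character 5: derived state 'absent' in Q and V only — synapomorphy for {Q, V}.
Most parsimonious ingroup topology: (((F,(Q,V)),K),B).
Changes per character on this tree: Character 1: 1; Character 2: 1; Character 3: 1; Character 4: 1; Character 5: 1.
Total = 5.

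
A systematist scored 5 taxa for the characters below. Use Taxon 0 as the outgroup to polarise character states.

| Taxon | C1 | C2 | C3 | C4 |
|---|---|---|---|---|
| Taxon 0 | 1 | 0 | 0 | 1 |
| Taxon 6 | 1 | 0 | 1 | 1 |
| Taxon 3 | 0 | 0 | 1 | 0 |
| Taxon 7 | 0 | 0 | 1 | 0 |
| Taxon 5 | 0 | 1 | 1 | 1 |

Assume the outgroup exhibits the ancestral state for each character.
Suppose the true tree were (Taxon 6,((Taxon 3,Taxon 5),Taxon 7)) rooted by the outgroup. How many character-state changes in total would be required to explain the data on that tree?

Map each character onto (Taxon 6,((Taxon 3,Taxon 5),Taxon 7)) (rooted by Taxon 0) and count the minimum state changes it requires (Fitch parsimony):
C1: 1; C2: 1; C3: 1; C4: 2.
Total tree length = 5.

5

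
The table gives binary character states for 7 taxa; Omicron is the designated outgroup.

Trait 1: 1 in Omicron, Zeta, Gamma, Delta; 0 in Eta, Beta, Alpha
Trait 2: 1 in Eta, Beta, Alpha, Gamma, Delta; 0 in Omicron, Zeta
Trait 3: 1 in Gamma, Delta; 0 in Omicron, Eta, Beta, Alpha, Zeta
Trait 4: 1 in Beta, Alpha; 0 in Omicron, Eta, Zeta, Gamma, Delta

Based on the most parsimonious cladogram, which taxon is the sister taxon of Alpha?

Beta

Character polarity is set by the outgroup: the derived state is whichever differs from the outgroup's state, so for Trait 1 the derived state is '0', and for the remaining characters it is '1'.
Trait 1: derived state '0' in Alpha, Beta, and Eta only — synapomorphy for {Alpha, Beta, Eta}.
Trait 2 (derived state '1') is shared by Alpha, Beta, Delta, Eta, and Gamma — a synapomorphy uniting that clade.
Trait 3: derived state '1' in Delta and Gamma only — synapomorphy for {Delta, Gamma}.
Only Alpha and Beta show the derived state '1' for Trait 4, supporting them as a clade.
Most parsimonious ingroup topology: (((Eta,(Beta,Alpha)),(Gamma,Delta)),Zeta).
Alpha and Beta form a cherry on this tree, so they are sister taxa.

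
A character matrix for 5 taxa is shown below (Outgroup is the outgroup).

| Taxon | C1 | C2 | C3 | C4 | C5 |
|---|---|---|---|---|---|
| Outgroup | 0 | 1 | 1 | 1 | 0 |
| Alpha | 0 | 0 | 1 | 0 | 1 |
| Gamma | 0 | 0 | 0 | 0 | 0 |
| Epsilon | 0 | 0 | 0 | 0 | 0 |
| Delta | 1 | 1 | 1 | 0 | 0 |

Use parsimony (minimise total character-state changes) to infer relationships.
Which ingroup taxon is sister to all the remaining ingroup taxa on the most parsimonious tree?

Character polarity is set by the outgroup: the derived state is whichever differs from the outgroup's state, so for C2, C3, C4 the derived state is '0', and for the remaining characters it is '1'.
C1 (derived state '1') is unique to Delta (autapomorphy; uninformative for grouping).
Only Alpha, Epsilon, and Gamma show the derived state '0' for C2, supporting them as a clade.
C3: derived state '0' in Epsilon and Gamma only — synapomorphy for {Epsilon, Gamma}.
All ingroup taxa share the derived state '0' for C4; it defines the ingroup but does not resolve relationships within it.
C5: derived state '1' in Alpha only — an autapomorphy, so it tells us nothing about relationships among taxa.
Most parsimonious ingroup topology: ((Alpha,(Gamma,Epsilon)),Delta).
Delta is sister to the clade containing all other ingroup taxa, so it is the earliest-diverging (most basal) ingroup lineage.

Delta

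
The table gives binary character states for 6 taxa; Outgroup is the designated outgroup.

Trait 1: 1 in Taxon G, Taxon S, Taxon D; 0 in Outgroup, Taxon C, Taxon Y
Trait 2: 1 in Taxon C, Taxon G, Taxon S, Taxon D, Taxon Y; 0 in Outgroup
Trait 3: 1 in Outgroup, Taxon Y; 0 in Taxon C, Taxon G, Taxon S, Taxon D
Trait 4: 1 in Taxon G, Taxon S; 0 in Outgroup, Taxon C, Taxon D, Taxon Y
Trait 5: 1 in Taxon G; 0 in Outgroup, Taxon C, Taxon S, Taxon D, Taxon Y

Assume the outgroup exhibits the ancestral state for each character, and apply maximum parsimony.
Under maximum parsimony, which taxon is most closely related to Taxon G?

Taxon S

Character polarity is set by the outgroup: the derived state is whichever differs from the outgroup's state, so for Trait 3 the derived state is '0', and for the remaining characters it is '1'.
Trait 1 (derived state '1') is shared by Taxon D, Taxon G, and Taxon S — a synapomorphy uniting that clade.
Trait 2 (derived state '1') is shared by all ingroup taxa — unites the whole ingroup.
Trait 3 (derived state '0') is shared by Taxon C, Taxon D, Taxon G, and Taxon S — a synapomorphy uniting that clade.
Only Taxon G and Taxon S show the derived state '1' for Trait 4, supporting them as a clade.
Trait 5 (derived state '1') is unique to Taxon G (autapomorphy; uninformative for grouping).
Most parsimonious ingroup topology: ((Taxon C,((Taxon G,Taxon S),Taxon D)),Taxon Y).
Taxon G and Taxon S form a cherry on this tree, so they are sister taxa.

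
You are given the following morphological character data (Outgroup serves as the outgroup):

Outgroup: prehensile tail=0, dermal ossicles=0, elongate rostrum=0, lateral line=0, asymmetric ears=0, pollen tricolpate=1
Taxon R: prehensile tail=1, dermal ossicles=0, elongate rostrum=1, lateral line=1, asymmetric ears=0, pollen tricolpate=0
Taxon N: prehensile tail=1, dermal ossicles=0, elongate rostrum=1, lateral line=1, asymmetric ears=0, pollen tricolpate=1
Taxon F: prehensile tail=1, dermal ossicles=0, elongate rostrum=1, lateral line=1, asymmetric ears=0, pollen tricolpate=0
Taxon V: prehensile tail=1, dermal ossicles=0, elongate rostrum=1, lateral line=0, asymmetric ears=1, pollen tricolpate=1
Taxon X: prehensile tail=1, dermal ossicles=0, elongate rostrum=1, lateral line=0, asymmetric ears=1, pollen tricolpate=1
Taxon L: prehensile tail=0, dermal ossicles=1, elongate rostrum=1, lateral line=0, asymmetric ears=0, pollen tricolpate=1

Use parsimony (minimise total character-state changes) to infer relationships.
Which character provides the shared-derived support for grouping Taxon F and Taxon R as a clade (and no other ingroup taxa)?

Character polarity is set by the outgroup: the derived state is whichever differs from the outgroup's state, so for pollen tricolpate the derived state is '0', and for the remaining characters it is '1'.
prehensile tail: derived state '1' in Taxon F, Taxon N, Taxon R, Taxon V, and Taxon X only — synapomorphy for {Taxon F, Taxon N, Taxon R, Taxon V, Taxon X}.
dermal ossicles (derived state '1') is unique to Taxon L (autapomorphy; uninformative for grouping).
All ingroup taxa share the derived state '1' for elongate rostrum; it defines the ingroup but does not resolve relationships within it.
Only Taxon F, Taxon N, and Taxon R show the derived state '1' for lateral line, supporting them as a clade.
asymmetric ears: derived state '1' in Taxon V and Taxon X only — synapomorphy for {Taxon V, Taxon X}.
pollen tricolpate (derived state '0') is shared by Taxon F and Taxon R — a synapomorphy uniting that clade.
Most parsimonious ingroup topology: (((Taxon N,(Taxon R,Taxon F)),(Taxon V,Taxon X)),Taxon L).
The clade {Taxon F, Taxon R} is supported by pollen tricolpate: its derived state '0' occurs in exactly those taxa and in no other taxon (including the outgroup).

pollen tricolpate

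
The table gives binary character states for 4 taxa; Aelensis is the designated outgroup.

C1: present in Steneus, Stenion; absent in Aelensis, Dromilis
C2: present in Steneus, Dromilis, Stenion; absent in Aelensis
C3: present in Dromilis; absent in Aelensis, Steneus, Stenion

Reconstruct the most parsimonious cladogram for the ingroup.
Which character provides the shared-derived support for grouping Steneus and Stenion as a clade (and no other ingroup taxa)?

The outgroup has state 'absent' for every character, so 'present' is the derived state throughout.
C1 (derived state 'present') is shared by Steneus and Stenion — a synapomorphy uniting that clade.
All ingroup taxa share the derived state 'present' for C2; it defines the ingroup but does not resolve relationships within it.
C3: derived state 'present' in Dromilis only — an autapomorphy, so it tells us nothing about relationships among taxa.
Most parsimonious ingroup topology: ((Steneus,Stenion),Dromilis).
The clade {Steneus, Stenion} is supported by C1: its derived state 'present' occurs in exactly those taxa and in no other taxon (including the outgroup).

C1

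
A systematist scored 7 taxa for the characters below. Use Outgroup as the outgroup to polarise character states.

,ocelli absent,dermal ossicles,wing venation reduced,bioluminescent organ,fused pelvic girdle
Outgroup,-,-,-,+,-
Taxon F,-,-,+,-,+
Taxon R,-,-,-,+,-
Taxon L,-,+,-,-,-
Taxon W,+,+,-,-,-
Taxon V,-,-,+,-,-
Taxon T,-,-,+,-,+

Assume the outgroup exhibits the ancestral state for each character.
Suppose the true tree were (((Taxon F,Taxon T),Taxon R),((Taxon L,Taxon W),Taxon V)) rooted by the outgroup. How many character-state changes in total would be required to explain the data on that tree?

Map each character onto (((Taxon F,Taxon T),Taxon R),((Taxon L,Taxon W),Taxon V)) (rooted by Outgroup) and count the minimum state changes it requires (Fitch parsimony):
ocelli absent: 1; dermal ossicles: 1; wing venation reduced: 2; bioluminescent organ: 2; fused pelvic girdle: 1.
Total tree length = 7.

7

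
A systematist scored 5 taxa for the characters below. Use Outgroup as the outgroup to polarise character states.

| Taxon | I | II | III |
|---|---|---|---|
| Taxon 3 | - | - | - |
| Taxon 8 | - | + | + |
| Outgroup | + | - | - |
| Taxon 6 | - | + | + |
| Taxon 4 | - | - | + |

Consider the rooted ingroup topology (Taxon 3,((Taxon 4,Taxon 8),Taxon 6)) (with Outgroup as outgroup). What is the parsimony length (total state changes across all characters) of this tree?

4

Map each character onto (Taxon 3,((Taxon 4,Taxon 8),Taxon 6)) (rooted by Outgroup) and count the minimum state changes it requires (Fitch parsimony):
I: 1; II: 2; III: 1.
Total tree length = 4.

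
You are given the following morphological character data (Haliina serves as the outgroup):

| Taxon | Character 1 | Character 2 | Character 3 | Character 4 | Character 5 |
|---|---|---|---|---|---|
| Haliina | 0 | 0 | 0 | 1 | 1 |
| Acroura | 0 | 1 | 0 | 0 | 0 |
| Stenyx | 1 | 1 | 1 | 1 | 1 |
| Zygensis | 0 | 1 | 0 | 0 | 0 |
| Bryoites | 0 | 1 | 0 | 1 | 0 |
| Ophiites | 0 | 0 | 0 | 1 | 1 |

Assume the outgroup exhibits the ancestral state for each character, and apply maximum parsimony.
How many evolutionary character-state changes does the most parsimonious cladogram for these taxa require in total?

5

Character polarity is set by the outgroup: the derived state is whichever differs from the outgroup's state, so for Character 4, Character 5 the derived state is '0', and for the remaining characters it is '1'.
Character 1: derived state '1' in Stenyx only — an autapomorphy, so it tells us nothing about relationships among taxa.
Character 2 (derived state '1') is shared by Acroura, Bryoites, Stenyx, and Zygensis — a synapomorphy uniting that clade.
Character 3 (derived state '1') is unique to Stenyx (autapomorphy; uninformative for grouping).
Only Acroura and Zygensis show the derived state '0' for Character 4, supporting them as a clade.
Only Acroura, Bryoites, and Zygensis show the derived state '0' for Character 5, supporting them as a clade.
Most parsimonious ingroup topology: ((((Acroura,Zygensis),Bryoites),Stenyx),Ophiites).
Changes per character on this tree: Character 1: 1; Character 2: 1; Character 3: 1; Character 4: 1; Character 5: 1.
Total = 5.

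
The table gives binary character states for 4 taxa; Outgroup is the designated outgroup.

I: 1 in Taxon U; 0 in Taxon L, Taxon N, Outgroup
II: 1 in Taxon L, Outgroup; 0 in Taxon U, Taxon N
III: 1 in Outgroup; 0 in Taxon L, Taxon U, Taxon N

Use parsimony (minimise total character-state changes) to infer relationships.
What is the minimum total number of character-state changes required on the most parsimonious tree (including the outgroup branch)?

Character polarity is set by the outgroup: the derived state is whichever differs from the outgroup's state, so for II, III the derived state is '0', and for the remaining characters it is '1'.
I: derived state '1' in Taxon U only — an autapomorphy, so it tells us nothing about relationships among taxa.
II (derived state '0') is shared by Taxon N and Taxon U — a synapomorphy uniting that clade.
All ingroup taxa share the derived state '0' for III; it defines the ingroup but does not resolve relationships within it.
Most parsimonious ingroup topology: (Taxon L,(Taxon N,Taxon U)).
Changes per character on this tree: I: 1; II: 1; III: 1.
Total = 3.

3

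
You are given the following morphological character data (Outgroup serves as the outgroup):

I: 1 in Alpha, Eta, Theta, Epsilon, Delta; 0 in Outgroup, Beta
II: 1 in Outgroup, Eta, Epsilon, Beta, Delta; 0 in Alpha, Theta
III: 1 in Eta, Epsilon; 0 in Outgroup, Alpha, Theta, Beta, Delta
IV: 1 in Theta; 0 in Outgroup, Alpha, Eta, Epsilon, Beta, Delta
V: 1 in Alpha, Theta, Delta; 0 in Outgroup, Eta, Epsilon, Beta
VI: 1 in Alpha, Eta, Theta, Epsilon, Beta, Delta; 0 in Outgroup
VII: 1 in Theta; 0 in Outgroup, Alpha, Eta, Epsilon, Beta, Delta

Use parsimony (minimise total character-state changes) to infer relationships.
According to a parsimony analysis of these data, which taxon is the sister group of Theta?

Alpha

Character polarity is set by the outgroup: the derived state is whichever differs from the outgroup's state, so for II the derived state is '0', and for the remaining characters it is '1'.
I (derived state '1') is shared by Alpha, Delta, Epsilon, Eta, and Theta — a synapomorphy uniting that clade.
II (derived state '0') is shared by Alpha and Theta — a synapomorphy uniting that clade.
III: derived state '1' in Epsilon and Eta only — synapomorphy for {Epsilon, Eta}.
IV: derived state '1' in Theta only — an autapomorphy, so it tells us nothing about relationships among taxa.
Only Alpha, Delta, and Theta show the derived state '1' for V, supporting them as a clade.
VI (derived state '1') is shared by all ingroup taxa — unites the whole ingroup.
VII (derived state '1') is unique to Theta (autapomorphy; uninformative for grouping).
Most parsimonious ingroup topology: ((((Alpha,Theta),Delta),(Eta,Epsilon)),Beta).
Theta and Alpha form a cherry on this tree, so they are sister taxa.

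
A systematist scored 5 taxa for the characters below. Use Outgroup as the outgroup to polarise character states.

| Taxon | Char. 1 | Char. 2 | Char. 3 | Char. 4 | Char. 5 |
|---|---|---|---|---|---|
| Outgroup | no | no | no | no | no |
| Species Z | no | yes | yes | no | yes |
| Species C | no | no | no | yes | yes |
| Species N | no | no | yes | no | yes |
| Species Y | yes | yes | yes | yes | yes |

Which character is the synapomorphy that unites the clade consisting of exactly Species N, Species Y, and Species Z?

Char. 3

The outgroup has state 'no' for every character, so 'yes' is the derived state throughout.
Char. 1 (derived state 'yes') is unique to Species Y (autapomorphy; uninformative for grouping).
Only Species Y and Species Z show the derived state 'yes' for Char. 2, supporting them as a clade.
Char. 3 (derived state 'yes') is shared by Species N, Species Y, and Species Z — a synapomorphy uniting that clade.
Char. 4 (state 'yes') occurs in Species C and Species Y but conflicts with the nesting implied by the other characters — most parsimoniously interpreted as homoplasy.
All ingroup taxa share the derived state 'yes' for Char. 5; it defines the ingroup but does not resolve relationships within it.
Most parsimonious ingroup topology: (((Species Z,Species Y),Species N),Species C).
The clade {Species N, Species Y, Species Z} is supported by Char. 3: its derived state 'yes' occurs in exactly those taxa and in no other taxon (including the outgroup).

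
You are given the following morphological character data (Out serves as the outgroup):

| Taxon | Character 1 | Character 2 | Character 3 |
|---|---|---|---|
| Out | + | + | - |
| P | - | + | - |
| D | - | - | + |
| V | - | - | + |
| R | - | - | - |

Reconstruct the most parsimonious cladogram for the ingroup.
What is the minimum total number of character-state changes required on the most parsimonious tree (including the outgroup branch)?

3

Character polarity is set by the outgroup: the derived state is whichever differs from the outgroup's state, so for Character 1, Character 2 the derived state is '-', and for the remaining characters it is '+'.
All ingroup taxa share the derived state '-' for Character 1; it defines the ingroup but does not resolve relationships within it.
Character 2: derived state '-' in D, R, and V only — synapomorphy for {D, R, V}.
Only D and V show the derived state '+' for Character 3, supporting them as a clade.
Most parsimonious ingroup topology: (P,((D,V),R)).
Changes per character on this tree: Character 1: 1; Character 2: 1; Character 3: 1.
Total = 3.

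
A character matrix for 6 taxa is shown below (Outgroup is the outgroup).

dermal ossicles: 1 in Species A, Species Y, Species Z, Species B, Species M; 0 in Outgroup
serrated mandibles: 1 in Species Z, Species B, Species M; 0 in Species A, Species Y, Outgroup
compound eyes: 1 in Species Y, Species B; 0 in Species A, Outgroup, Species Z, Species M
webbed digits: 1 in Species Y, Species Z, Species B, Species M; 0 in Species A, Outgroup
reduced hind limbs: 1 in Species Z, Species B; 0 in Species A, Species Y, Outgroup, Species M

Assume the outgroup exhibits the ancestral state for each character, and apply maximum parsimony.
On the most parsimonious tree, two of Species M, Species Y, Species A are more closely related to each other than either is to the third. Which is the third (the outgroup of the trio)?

Species A

The outgroup has state '0' for every character, so '1' is the derived state throughout.
All ingroup taxa share the derived state '1' for dermal ossicles; it defines the ingroup but does not resolve relationships within it.
Only Species B, Species M, and Species Z show the derived state '1' for serrated mandibles, supporting them as a clade.
compound eyes (state '1') occurs in Species B and Species Y but conflicts with the nesting implied by the other characters — most parsimoniously interpreted as homoplasy.
Only Species B, Species M, Species Y, and Species Z show the derived state '1' for webbed digits, supporting them as a clade.
reduced hind limbs: derived state '1' in Species B and Species Z only — synapomorphy for {Species B, Species Z}.
Most parsimonious ingroup topology: (((Species M,(Species Z,Species B)),Species Y),Species A).
Species M and Species Y share a more recent common ancestor with each other than either does with Species A, so Species A is the least closely related of the three.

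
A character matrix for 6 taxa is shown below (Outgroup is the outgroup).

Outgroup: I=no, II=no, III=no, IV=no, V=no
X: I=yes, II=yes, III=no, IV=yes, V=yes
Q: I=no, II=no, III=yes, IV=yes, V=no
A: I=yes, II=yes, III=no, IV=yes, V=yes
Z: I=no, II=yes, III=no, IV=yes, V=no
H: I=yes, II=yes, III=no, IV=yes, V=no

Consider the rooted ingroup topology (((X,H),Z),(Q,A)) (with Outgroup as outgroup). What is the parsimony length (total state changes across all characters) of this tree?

Map each character onto (((X,H),Z),(Q,A)) (rooted by Outgroup) and count the minimum state changes it requires (Fitch parsimony):
I: 2; II: 2; III: 1; IV: 1; V: 2.
Total tree length = 8.

8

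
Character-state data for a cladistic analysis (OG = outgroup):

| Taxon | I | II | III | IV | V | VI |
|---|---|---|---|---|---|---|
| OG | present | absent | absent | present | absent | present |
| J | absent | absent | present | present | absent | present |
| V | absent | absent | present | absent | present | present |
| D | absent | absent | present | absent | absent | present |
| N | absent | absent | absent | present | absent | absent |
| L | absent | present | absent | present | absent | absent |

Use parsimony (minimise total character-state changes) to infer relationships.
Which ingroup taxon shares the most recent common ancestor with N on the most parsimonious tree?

L

Character polarity is set by the outgroup: the derived state is whichever differs from the outgroup's state, so for I, IV, VI the derived state is 'absent', and for the remaining characters it is 'present'.
All ingroup taxa share the derived state 'absent' for I; it defines the ingroup but does not resolve relationships within it.
II (derived state 'present') is unique to L (autapomorphy; uninformative for grouping).
III (derived state 'present') is shared by D, J, and V — a synapomorphy uniting that clade.
IV (derived state 'absent') is shared by D and V — a synapomorphy uniting that clade.
V: derived state 'present' in V only — an autapomorphy, so it tells us nothing about relationships among taxa.
Only L and N show the derived state 'absent' for VI, supporting them as a clade.
Most parsimonious ingroup topology: ((L,N),((V,D),J)).
N and L form a cherry on this tree, so they are sister taxa.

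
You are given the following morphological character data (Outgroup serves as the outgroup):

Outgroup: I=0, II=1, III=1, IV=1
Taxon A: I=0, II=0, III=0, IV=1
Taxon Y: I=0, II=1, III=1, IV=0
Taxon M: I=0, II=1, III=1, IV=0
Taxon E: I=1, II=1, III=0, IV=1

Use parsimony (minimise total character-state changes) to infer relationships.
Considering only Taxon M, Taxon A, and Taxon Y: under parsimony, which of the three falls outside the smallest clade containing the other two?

Character polarity is set by the outgroup: the derived state is whichever differs from the outgroup's state, so for II, III, IV the derived state is '0', and for the remaining characters it is '1'.
I: derived state '1' in Taxon E only — an autapomorphy, so it tells us nothing about relationships among taxa.
II (derived state '0') is unique to Taxon A (autapomorphy; uninformative for grouping).
Only Taxon A and Taxon E show the derived state '0' for III, supporting them as a clade.
IV (derived state '0') is shared by Taxon M and Taxon Y — a synapomorphy uniting that clade.
Most parsimonious ingroup topology: ((Taxon A,Taxon E),(Taxon Y,Taxon M)).
Taxon Y and Taxon M share a more recent common ancestor with each other than either does with Taxon A, so Taxon A is the least closely related of the three.

Taxon A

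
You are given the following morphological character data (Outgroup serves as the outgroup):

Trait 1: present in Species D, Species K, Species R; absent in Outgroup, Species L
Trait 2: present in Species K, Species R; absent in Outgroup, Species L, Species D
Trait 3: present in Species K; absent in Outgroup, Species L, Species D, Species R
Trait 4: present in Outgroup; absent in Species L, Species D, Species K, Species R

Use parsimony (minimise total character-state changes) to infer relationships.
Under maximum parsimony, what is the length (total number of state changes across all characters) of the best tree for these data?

Character polarity is set by the outgroup: the derived state is whichever differs from the outgroup's state, so for Trait 4 the derived state is 'absent', and for the remaining characters it is 'present'.
Trait 1: derived state 'present' in Species D, Species K, and Species R only — synapomorphy for {Species D, Species K, Species R}.
Trait 2 (derived state 'present') is shared by Species K and Species R — a synapomorphy uniting that clade.
Trait 3 (derived state 'present') is unique to Species K (autapomorphy; uninformative for grouping).
Trait 4 (derived state 'absent') is shared by all ingroup taxa — unites the whole ingroup.
Most parsimonious ingroup topology: (Species L,(Species D,(Species K,Species R))).
Changes per character on this tree: Trait 1: 1; Trait 2: 1; Trait 3: 1; Trait 4: 1.
Total = 4.

4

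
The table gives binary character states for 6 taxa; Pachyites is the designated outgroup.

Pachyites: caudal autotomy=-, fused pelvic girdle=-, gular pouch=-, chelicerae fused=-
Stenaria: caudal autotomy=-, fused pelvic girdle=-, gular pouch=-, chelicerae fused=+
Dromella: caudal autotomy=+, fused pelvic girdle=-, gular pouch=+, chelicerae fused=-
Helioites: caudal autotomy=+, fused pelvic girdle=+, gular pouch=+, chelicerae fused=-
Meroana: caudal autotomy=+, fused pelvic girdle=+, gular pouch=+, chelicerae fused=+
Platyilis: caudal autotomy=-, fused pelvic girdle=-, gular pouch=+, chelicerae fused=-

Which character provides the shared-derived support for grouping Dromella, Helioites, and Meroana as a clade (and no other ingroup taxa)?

caudal autotomy

The outgroup has state '-' for every character, so '+' is the derived state throughout.
caudal autotomy (derived state '+') is shared by Dromella, Helioites, and Meroana — a synapomorphy uniting that clade.
fused pelvic girdle (derived state '+') is shared by Helioites and Meroana — a synapomorphy uniting that clade.
gular pouch: derived state '+' in Dromella, Helioites, Meroana, and Platyilis only — synapomorphy for {Dromella, Helioites, Meroana, Platyilis}.
chelicerae fused groups Meroana and Stenaria, which is incompatible with the clades supported by the remaining characters; treating it as convergent (homoplasy) costs fewer steps than any alternative tree.
Most parsimonious ingroup topology: (Stenaria,((Dromella,(Helioites,Meroana)),Platyilis)).
The clade {Dromella, Helioites, Meroana} is supported by caudal autotomy: its derived state '+' occurs in exactly those taxa and in no other taxon (including the outgroup).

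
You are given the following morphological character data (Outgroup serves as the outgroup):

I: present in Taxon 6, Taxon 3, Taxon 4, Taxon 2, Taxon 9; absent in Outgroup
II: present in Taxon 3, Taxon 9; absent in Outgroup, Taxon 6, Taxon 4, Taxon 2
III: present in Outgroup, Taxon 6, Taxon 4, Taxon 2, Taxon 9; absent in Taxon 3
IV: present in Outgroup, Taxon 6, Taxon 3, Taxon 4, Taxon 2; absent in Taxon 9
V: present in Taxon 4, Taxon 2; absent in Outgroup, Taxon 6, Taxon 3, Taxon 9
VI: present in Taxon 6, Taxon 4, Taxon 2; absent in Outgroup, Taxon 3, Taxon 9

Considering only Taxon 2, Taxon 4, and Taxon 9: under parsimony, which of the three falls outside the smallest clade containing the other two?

Taxon 9

Character polarity is set by the outgroup: the derived state is whichever differs from the outgroup's state, so for III, IV the derived state is 'absent', and for the remaining characters it is 'present'.
All ingroup taxa share the derived state 'present' for I; it defines the ingroup but does not resolve relationships within it.
II: derived state 'present' in Taxon 3 and Taxon 9 only — synapomorphy for {Taxon 3, Taxon 9}.
III: derived state 'absent' in Taxon 3 only — an autapomorphy, so it tells us nothing about relationships among taxa.
IV (derived state 'absent') is unique to Taxon 9 (autapomorphy; uninformative for grouping).
V: derived state 'present' in Taxon 2 and Taxon 4 only — synapomorphy for {Taxon 2, Taxon 4}.
VI (derived state 'present') is shared by Taxon 2, Taxon 4, and Taxon 6 — a synapomorphy uniting that clade.
Most parsimonious ingroup topology: (((Taxon 2,Taxon 4),Taxon 6),(Taxon 3,Taxon 9)).
Taxon 4 and Taxon 2 share a more recent common ancestor with each other than either does with Taxon 9, so Taxon 9 is the least closely related of the three.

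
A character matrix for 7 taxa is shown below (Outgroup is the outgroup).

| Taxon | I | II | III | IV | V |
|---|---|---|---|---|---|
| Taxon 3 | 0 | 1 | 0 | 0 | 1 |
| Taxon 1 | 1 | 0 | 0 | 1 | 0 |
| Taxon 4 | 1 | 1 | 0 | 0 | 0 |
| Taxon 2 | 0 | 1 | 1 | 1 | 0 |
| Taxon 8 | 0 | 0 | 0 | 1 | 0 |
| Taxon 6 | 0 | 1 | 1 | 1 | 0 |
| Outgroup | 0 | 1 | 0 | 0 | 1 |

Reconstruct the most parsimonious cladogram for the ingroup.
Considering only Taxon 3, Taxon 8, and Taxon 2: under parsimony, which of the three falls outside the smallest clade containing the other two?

Character polarity is set by the outgroup: the derived state is whichever differs from the outgroup's state, so for II, V the derived state is '0', and for the remaining characters it is '1'.
I groups Taxon 1 and Taxon 4, which is incompatible with the clades supported by the remaining characters; treating it as convergent (homoplasy) costs fewer steps than any alternative tree.
II (derived state '0') is shared by Taxon 1 and Taxon 8 — a synapomorphy uniting that clade.
III (derived state '1') is shared by Taxon 2 and Taxon 6 — a synapomorphy uniting that clade.
IV (derived state '1') is shared by Taxon 1, Taxon 2, Taxon 6, and Taxon 8 — a synapomorphy uniting that clade.
V (derived state '0') is shared by Taxon 1, Taxon 2, Taxon 4, Taxon 6, and Taxon 8 — a synapomorphy uniting that clade.
Most parsimonious ingroup topology: ((((Taxon 8,Taxon 1),(Taxon 2,Taxon 6)),Taxon 4),Taxon 3).
Taxon 8 and Taxon 2 share a more recent common ancestor with each other than either does with Taxon 3, so Taxon 3 is the least closely related of the three.

Taxon 3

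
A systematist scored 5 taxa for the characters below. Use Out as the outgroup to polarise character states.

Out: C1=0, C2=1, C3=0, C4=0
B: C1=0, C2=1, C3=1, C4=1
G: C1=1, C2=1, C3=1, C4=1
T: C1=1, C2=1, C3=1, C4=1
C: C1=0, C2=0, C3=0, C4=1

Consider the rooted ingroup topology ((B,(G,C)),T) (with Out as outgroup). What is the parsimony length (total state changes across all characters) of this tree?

6

Map each character onto ((B,(G,C)),T) (rooted by Out) and count the minimum state changes it requires (Fitch parsimony):
C1: 2; C2: 1; C3: 2; C4: 1.
Total tree length = 6.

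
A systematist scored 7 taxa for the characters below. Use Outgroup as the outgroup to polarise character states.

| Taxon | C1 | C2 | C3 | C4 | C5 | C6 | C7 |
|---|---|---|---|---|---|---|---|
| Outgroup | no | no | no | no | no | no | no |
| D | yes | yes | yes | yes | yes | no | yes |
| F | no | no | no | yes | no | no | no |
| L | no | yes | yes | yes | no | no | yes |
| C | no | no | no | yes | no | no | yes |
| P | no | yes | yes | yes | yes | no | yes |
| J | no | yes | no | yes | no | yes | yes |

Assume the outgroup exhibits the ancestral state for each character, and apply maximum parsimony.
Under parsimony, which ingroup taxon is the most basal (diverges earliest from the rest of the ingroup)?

The outgroup has state 'no' for every character, so 'yes' is the derived state throughout.
C1: derived state 'yes' in D only — an autapomorphy, so it tells us nothing about relationships among taxa.
C2 (derived state 'yes') is shared by D, J, L, and P — a synapomorphy uniting that clade.
C3: derived state 'yes' in D, L, and P only — synapomorphy for {D, L, P}.
All ingroup taxa share the derived state 'yes' for C4; it defines the ingroup but does not resolve relationships within it.
C5 (derived state 'yes') is shared by D and P — a synapomorphy uniting that clade.
C6: derived state 'yes' in J only — an autapomorphy, so it tells us nothing about relationships among taxa.
C7 (derived state 'yes') is shared by C, D, J, L, and P — a synapomorphy uniting that clade.
Most parsimonious ingroup topology: (((((D,P),L),J),C),F).
F is sister to the clade containing all other ingroup taxa, so it is the earliest-diverging (most basal) ingroup lineage.

F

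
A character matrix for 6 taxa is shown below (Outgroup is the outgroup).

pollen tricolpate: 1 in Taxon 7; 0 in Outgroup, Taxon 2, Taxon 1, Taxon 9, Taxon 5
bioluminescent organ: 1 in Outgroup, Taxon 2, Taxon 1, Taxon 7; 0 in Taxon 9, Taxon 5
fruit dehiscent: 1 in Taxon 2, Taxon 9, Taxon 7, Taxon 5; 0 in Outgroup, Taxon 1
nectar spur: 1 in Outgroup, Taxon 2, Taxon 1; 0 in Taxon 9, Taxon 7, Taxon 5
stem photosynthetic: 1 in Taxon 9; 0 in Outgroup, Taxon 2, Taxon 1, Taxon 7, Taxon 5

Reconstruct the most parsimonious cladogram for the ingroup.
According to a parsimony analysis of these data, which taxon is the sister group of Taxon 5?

Character polarity is set by the outgroup: the derived state is whichever differs from the outgroup's state, so for bioluminescent organ, nectar spur the derived state is '0', and for the remaining characters it is '1'.
pollen tricolpate (derived state '1') is unique to Taxon 7 (autapomorphy; uninformative for grouping).
bioluminescent organ (derived state '0') is shared by Taxon 5 and Taxon 9 — a synapomorphy uniting that clade.
fruit dehiscent: derived state '1' in Taxon 2, Taxon 5, Taxon 7, and Taxon 9 only — synapomorphy for {Taxon 2, Taxon 5, Taxon 7, Taxon 9}.
nectar spur (derived state '0') is shared by Taxon 5, Taxon 7, and Taxon 9 — a synapomorphy uniting that clade.
stem photosynthetic (derived state '1') is unique to Taxon 9 (autapomorphy; uninformative for grouping).
Most parsimonious ingroup topology: ((Taxon 2,((Taxon 9,Taxon 5),Taxon 7)),Taxon 1).
Taxon 5 and Taxon 9 form a cherry on this tree, so they are sister taxa.

Taxon 9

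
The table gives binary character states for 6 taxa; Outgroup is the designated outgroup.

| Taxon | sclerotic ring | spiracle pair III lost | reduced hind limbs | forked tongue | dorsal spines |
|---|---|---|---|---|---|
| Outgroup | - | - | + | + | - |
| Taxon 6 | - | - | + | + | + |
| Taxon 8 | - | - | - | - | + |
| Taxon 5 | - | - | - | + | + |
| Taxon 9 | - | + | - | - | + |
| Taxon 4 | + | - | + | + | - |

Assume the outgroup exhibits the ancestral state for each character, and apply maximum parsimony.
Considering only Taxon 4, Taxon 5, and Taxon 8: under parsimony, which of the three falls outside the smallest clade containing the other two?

Taxon 4

Character polarity is set by the outgroup: the derived state is whichever differs from the outgroup's state, so for reduced hind limbs, forked tongue the derived state is '-', and for the remaining characters it is '+'.
sclerotic ring (derived state '+') is unique to Taxon 4 (autapomorphy; uninformative for grouping).
spiracle pair III lost (derived state '+') is unique to Taxon 9 (autapomorphy; uninformative for grouping).
reduced hind limbs (derived state '-') is shared by Taxon 5, Taxon 8, and Taxon 9 — a synapomorphy uniting that clade.
forked tongue (derived state '-') is shared by Taxon 8 and Taxon 9 — a synapomorphy uniting that clade.
Only Taxon 5, Taxon 6, Taxon 8, and Taxon 9 show the derived state '+' for dorsal spines, supporting them as a clade.
Most parsimonious ingroup topology: ((Taxon 6,((Taxon 8,Taxon 9),Taxon 5)),Taxon 4).
Taxon 8 and Taxon 5 share a more recent common ancestor with each other than either does with Taxon 4, so Taxon 4 is the least closely related of the three.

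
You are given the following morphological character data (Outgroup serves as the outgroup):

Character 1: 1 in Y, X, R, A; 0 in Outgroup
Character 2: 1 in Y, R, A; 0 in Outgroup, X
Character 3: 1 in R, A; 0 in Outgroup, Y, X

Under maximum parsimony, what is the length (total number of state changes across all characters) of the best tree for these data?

The outgroup has state '0' for every character, so '1' is the derived state throughout.
All ingroup taxa share the derived state '1' for Character 1; it defines the ingroup but does not resolve relationships within it.
Character 2 (derived state '1') is shared by A, R, and Y — a synapomorphy uniting that clade.
Character 3 (derived state '1') is shared by A and R — a synapomorphy uniting that clade.
Most parsimonious ingroup topology: ((Y,(R,A)),X).
Changes per character on this tree: Character 1: 1; Character 2: 1; Character 3: 1.
Total = 3.

3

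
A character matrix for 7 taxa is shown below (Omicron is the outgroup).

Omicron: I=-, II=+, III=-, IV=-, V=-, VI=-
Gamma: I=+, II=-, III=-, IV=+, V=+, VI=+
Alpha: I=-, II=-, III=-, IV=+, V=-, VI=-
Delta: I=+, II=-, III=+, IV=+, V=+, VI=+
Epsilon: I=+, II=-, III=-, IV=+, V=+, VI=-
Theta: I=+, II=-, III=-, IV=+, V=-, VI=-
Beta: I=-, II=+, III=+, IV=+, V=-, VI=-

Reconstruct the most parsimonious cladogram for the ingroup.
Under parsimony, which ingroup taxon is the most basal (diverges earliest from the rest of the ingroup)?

Character polarity is set by the outgroup: the derived state is whichever differs from the outgroup's state, so for II the derived state is '-', and for the remaining characters it is '+'.
I (derived state '+') is shared by Delta, Epsilon, Gamma, and Theta — a synapomorphy uniting that clade.
II: derived state '-' in Alpha, Delta, Epsilon, Gamma, and Theta only — synapomorphy for {Alpha, Delta, Epsilon, Gamma, Theta}.
III groups Beta and Delta, which is incompatible with the clades supported by the remaining characters; treating it as convergent (homoplasy) costs fewer steps than any alternative tree.
All ingroup taxa share the derived state '+' for IV; it defines the ingroup but does not resolve relationships within it.
Only Delta, Epsilon, and Gamma show the derived state '+' for V, supporting them as a clade.
Only Delta and Gamma show the derived state '+' for VI, supporting them as a clade.
Most parsimonious ingroup topology: (((((Gamma,Delta),Epsilon),Theta),Alpha),Beta).
Beta is sister to the clade containing all other ingroup taxa, so it is the earliest-diverging (most basal) ingroup lineage.

Beta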